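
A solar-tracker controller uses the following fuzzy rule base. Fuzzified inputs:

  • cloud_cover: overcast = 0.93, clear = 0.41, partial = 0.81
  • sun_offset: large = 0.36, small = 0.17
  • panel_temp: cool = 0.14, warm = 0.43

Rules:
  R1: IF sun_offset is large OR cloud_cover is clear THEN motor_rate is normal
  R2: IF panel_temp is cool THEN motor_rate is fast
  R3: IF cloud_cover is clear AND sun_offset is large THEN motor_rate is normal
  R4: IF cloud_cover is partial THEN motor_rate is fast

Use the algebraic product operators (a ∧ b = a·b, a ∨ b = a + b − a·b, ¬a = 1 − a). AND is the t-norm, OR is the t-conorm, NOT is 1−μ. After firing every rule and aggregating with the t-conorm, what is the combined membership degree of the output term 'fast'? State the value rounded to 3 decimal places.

0.837

R1: large=0.36, clear=0.41; OR[a + b − a·b] → w = 0.6224
R2: cool=0.14 → w = 0.1400
R3: clear=0.41, large=0.36; AND[a·b] → w = 0.1476
R4: partial=0.81 → w = 0.8100
Rules with consequent 'fast': {R2, R4} → strengths 0.1400, 0.8100
Aggregate via t-conorm [a + b − a·b]: 0.8366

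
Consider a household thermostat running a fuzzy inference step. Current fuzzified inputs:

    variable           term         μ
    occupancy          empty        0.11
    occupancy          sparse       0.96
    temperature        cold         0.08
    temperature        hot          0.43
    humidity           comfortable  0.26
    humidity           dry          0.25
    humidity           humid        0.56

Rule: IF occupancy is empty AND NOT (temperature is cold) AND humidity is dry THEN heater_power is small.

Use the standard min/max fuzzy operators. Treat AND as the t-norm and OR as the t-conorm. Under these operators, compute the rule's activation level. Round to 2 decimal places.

0.11

firing strength: empty=0.11, ¬cold=1−0.08=0.92, dry=0.25; AND[min(a, b)] → w = 0.11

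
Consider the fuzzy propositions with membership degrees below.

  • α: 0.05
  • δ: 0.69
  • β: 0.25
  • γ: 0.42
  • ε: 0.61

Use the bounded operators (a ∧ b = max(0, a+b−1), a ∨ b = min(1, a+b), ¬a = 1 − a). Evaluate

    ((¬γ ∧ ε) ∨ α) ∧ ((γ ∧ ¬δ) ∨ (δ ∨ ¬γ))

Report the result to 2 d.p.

¬γ = 1 − 0.42 = 0.58
¬γ ∧ ε = max(0, a+b−1) on (0.58, 0.61) = 0.19
(¬γ ∧ ε) ∨ α = min(1, a+b) on (0.19, 0.05) = 0.24
¬δ = 1 − 0.69 = 0.31
γ ∧ ¬δ = max(0, a+b−1) on (0.42, 0.31) = 0.00
¬γ = 1 − 0.42 = 0.58
δ ∨ ¬γ = min(1, a+b) on (0.69, 0.58) = 1.00
(γ ∧ ¬δ) ∨ (δ ∨ ¬γ) = min(1, a+b) on (0.00, 1.00) = 1.00
((¬γ ∧ ε) ∨ α) ∧ ((γ ∧ ¬δ) ∨ (δ ∨ ¬γ)) = max(0, a+b−1) on (0.24, 1.00) = 0.24

0.24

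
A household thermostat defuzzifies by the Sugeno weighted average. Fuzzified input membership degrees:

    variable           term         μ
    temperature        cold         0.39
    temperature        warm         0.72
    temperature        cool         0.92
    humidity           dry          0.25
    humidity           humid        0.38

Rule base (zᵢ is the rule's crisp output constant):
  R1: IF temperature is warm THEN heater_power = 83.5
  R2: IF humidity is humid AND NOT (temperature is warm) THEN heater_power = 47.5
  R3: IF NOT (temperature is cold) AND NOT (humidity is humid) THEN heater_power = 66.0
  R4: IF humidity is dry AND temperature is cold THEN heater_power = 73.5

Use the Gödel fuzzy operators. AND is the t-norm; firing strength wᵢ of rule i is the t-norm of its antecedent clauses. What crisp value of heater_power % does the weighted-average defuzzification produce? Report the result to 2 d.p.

71.00

R1 (z=83.5): warm=0.72 → w = 0.72
R2 (z=47.5): humid=0.38, ¬warm=1−0.72=0.28; AND[min(a, b)] → w = 0.28
R3 (z=66.0): ¬cold=1−0.39=0.61, ¬humid=1−0.38=0.62; AND[min(a, b)] → w = 0.61
R4 (z=73.5): dry=0.25, cold=0.39; AND[min(a, b)] → w = 0.25
Weighted average = (0.72·83.5 + 0.28·47.5 + 0.61·66.0 + 0.25·73.5) / (0.72 + 0.28 + 0.61 + 0.25)
  = 132.0550 / 1.8600 = 71.00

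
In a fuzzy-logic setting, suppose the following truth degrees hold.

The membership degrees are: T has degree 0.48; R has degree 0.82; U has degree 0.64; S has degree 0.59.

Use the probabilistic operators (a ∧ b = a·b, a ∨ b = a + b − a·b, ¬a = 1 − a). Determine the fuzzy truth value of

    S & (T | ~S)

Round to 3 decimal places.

~S = 1 − 0.5900 = 0.4100
T | ~S = a + b − a·b on (0.4800, 0.4100) = 0.6932
S & (T | ~S) = a·b on (0.5900, 0.6932) = 0.4090

0.409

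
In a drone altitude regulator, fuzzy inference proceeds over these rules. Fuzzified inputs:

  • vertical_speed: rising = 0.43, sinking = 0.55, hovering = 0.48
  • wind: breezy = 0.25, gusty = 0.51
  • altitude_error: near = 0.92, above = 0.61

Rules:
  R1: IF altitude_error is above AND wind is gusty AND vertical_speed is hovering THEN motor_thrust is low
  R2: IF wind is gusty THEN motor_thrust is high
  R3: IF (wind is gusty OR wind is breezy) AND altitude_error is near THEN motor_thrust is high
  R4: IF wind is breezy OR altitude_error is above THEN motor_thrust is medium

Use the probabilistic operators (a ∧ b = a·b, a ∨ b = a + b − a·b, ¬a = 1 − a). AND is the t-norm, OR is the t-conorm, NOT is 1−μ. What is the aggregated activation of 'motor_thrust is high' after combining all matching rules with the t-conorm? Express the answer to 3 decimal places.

R1: above=0.61, gusty=0.51, hovering=0.48; AND[a·b] → w = 0.1493
R2: gusty=0.51 → w = 0.5100
R3: (gusty=0.51 OR breezy=0.25) = 0.6325; AND[a·b] with near=0.92 → w = 0.5819
R4: breezy=0.25, above=0.61; OR[a + b − a·b] → w = 0.7075
Rules with consequent 'high': {R2, R3} → strengths 0.5100, 0.5819
Aggregate via t-conorm [a + b − a·b]: 0.7951

0.795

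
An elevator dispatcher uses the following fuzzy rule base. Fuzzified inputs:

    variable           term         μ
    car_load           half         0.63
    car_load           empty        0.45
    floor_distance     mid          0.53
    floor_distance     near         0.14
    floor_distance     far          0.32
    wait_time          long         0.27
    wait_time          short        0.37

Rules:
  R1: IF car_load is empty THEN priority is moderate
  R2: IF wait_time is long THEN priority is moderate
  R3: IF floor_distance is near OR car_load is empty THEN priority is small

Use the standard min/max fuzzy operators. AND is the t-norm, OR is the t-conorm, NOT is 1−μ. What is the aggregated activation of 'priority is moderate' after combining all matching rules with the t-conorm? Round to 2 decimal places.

0.45

R1: empty=0.45 → w = 0.45
R2: long=0.27 → w = 0.27
R3: near=0.14, empty=0.45; OR[max(a, b)] → w = 0.45
Rules with consequent 'moderate': {R1, R2} → strengths 0.45, 0.27
Aggregate via t-conorm [max(a, b)]: 0.45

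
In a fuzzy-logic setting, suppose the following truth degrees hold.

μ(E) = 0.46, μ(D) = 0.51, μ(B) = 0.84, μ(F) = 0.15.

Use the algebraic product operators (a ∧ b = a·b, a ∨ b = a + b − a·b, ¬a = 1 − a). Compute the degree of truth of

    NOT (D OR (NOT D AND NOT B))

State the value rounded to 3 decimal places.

0.452

NOT D = 1 − 0.5100 = 0.4900
NOT B = 1 − 0.8400 = 0.1600
NOT D AND NOT B = a·b on (0.4900, 0.1600) = 0.0784
D OR (NOT D AND NOT B) = a + b − a·b on (0.5100, 0.0784) = 0.5484
NOT (D OR (NOT D AND NOT B)) = 1 − 0.5484 = 0.4516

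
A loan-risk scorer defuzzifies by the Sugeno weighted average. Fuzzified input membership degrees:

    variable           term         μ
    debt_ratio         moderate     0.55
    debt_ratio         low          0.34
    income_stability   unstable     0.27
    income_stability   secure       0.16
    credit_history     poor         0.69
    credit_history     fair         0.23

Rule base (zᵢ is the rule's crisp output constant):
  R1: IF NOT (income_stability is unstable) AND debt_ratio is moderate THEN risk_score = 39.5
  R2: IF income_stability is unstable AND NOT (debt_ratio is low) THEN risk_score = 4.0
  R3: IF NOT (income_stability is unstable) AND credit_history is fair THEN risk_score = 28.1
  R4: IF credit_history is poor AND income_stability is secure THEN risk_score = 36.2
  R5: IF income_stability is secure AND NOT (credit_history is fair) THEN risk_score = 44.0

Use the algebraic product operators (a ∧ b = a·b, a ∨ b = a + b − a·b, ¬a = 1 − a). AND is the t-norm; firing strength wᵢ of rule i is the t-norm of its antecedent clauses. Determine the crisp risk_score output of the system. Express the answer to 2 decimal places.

R1 (z=39.5): ¬unstable=1−0.27=0.73, moderate=0.55; AND[a·b] → w = 0.4015
R2 (z=4.0): unstable=0.27, ¬low=1−0.34=0.66; AND[a·b] → w = 0.1782
R3 (z=28.1): ¬unstable=1−0.27=0.73, fair=0.23; AND[a·b] → w = 0.1679
R4 (z=36.2): poor=0.69, secure=0.16; AND[a·b] → w = 0.1104
R5 (z=44.0): secure=0.16, ¬fair=1−0.23=0.77; AND[a·b] → w = 0.1232
Weighted average = (0.4015·39.5 + 0.1782·4.0 + 0.1679·28.1 + 0.1104·36.2 + 0.1232·44.0) / (0.4015 + 0.1782 + 0.1679 + 0.1104 + 0.1232)
  = 30.7073 / 0.9812 = 31.30

31.30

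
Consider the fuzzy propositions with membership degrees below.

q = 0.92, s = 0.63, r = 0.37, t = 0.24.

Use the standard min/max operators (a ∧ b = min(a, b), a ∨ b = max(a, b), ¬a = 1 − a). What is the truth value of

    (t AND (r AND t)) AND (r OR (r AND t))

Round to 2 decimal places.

0.24

r AND t = min(a, b) on (0.37, 0.24) = 0.24
t AND (r AND t) = min(a, b) on (0.24, 0.24) = 0.24
r AND t = min(a, b) on (0.37, 0.24) = 0.24
r OR (r AND t) = max(a, b) on (0.37, 0.24) = 0.37
(t AND (r AND t)) AND (r OR (r AND t)) = min(a, b) on (0.24, 0.37) = 0.24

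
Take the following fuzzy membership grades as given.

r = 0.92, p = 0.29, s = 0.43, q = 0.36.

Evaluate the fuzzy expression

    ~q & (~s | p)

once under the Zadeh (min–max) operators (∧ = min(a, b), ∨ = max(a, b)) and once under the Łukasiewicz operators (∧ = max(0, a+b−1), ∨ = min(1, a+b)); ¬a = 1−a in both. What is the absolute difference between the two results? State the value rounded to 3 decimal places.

Under Zadeh (min–max):
  ~q = 1 − 0.36 = 0.64
  ~s = 1 − 0.43 = 0.57
  ~s | p = max(a, b) on (0.57, 0.29) = 0.57
  ~q & (~s | p) = min(a, b) on (0.64, 0.57) = 0.57
  → value = 0.5700
Under Łukasiewicz:
  ~q = 1 − 0.36 = 0.64
  ~s = 1 − 0.43 = 0.57
  ~s | p = min(1, a+b) on (0.57, 0.29) = 0.86
  ~q & (~s | p) = max(0, a+b−1) on (0.64, 0.86) = 0.50
  → value = 0.5000
|0.5700 − 0.5000| = 0.070

0.070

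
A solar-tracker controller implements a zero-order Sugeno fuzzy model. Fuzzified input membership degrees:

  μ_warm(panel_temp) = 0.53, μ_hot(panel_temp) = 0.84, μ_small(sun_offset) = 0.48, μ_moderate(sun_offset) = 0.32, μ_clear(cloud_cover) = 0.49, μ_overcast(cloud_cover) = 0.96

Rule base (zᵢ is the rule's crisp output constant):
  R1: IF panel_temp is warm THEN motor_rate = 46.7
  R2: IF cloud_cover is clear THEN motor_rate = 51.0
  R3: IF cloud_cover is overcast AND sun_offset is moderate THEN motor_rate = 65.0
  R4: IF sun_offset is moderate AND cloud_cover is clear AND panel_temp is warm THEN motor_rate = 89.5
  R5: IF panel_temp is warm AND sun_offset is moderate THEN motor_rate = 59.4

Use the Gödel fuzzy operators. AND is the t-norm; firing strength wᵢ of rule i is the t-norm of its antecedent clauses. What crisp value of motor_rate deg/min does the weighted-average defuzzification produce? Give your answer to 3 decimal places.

59.691

R1 (z=46.7): warm=0.53 → w = 0.53
R2 (z=51.0): clear=0.49 → w = 0.49
R3 (z=65.0): overcast=0.96, moderate=0.32; AND[min(a, b)] → w = 0.32
R4 (z=89.5): moderate=0.32, clear=0.49, warm=0.53; AND[min(a, b)] → w = 0.32
R5 (z=59.4): warm=0.53, moderate=0.32; AND[min(a, b)] → w = 0.32
Weighted average = (0.53·46.7 + 0.49·51.0 + 0.32·65.0 + 0.32·89.5 + 0.32·59.4) / (0.53 + 0.49 + 0.32 + 0.32 + 0.32)
  = 118.1890 / 1.9800 = 59.691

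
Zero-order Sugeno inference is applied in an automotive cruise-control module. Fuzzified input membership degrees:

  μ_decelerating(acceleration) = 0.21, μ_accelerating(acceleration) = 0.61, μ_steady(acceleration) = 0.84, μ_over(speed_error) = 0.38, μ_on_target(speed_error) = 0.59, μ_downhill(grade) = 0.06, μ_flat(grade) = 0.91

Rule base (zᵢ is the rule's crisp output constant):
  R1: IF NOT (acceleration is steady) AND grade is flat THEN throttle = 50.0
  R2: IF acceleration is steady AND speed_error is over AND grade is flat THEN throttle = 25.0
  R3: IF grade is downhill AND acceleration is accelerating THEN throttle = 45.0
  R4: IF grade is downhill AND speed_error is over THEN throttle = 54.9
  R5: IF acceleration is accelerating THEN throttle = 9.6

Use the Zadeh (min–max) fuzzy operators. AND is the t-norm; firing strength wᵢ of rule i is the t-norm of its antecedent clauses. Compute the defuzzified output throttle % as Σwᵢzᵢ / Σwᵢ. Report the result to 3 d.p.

23.110

R1 (z=50.0): ¬steady=1−0.84=0.16, flat=0.91; AND[min(a, b)] → w = 0.16
R2 (z=25.0): steady=0.84, over=0.38, flat=0.91; AND[min(a, b)] → w = 0.38
R3 (z=45.0): downhill=0.06, accelerating=0.61; AND[min(a, b)] → w = 0.06
R4 (z=54.9): downhill=0.06, over=0.38; AND[min(a, b)] → w = 0.06
R5 (z=9.6): accelerating=0.61 → w = 0.61
Weighted average = (0.16·50.0 + 0.38·25.0 + 0.06·45.0 + 0.06·54.9 + 0.61·9.6) / (0.16 + 0.38 + 0.06 + 0.06 + 0.61)
  = 29.3500 / 1.2700 = 23.110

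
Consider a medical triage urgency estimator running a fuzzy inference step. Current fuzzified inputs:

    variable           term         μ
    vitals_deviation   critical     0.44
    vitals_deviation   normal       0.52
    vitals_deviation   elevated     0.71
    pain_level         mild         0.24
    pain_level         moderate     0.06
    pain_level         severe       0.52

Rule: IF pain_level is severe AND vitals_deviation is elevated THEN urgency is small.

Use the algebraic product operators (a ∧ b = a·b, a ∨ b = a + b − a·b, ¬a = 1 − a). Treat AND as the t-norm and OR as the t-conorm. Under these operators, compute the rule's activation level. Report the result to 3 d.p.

firing strength: severe=0.52, elevated=0.71; AND[a·b] → w = 0.3692

0.369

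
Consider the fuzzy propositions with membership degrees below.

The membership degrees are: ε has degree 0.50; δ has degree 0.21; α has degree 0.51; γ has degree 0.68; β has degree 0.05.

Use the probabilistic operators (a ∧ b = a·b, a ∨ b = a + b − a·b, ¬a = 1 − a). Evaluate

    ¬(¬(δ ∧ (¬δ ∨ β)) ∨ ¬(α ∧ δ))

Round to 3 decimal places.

¬δ = 1 − 0.2100 = 0.7900
¬δ ∨ β = a + b − a·b on (0.7900, 0.0500) = 0.8005
δ ∧ (¬δ ∨ β) = a·b on (0.2100, 0.8005) = 0.1681
¬(δ ∧ (¬δ ∨ β)) = 1 − 0.1681 = 0.8319
α ∧ δ = a·b on (0.5100, 0.2100) = 0.1071
¬(α ∧ δ) = 1 − 0.1071 = 0.8929
¬(δ ∧ (¬δ ∨ β)) ∨ ¬(α ∧ δ) = a + b − a·b on (0.8319, 0.8929) = 0.9820
¬(¬(δ ∧ (¬δ ∨ β)) ∨ ¬(α ∧ δ)) = 1 − 0.9820 = 0.0180

0.018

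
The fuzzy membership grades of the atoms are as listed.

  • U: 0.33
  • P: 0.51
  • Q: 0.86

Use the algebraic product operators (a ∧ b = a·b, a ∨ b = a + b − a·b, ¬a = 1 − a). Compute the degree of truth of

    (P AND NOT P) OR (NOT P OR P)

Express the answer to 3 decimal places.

NOT P = 1 − 0.5100 = 0.4900
P AND NOT P = a·b on (0.5100, 0.4900) = 0.2499
NOT P = 1 − 0.5100 = 0.4900
NOT P OR P = a + b − a·b on (0.4900, 0.5100) = 0.7501
(P AND NOT P) OR (NOT P OR P) = a + b − a·b on (0.2499, 0.7501) = 0.8126

0.813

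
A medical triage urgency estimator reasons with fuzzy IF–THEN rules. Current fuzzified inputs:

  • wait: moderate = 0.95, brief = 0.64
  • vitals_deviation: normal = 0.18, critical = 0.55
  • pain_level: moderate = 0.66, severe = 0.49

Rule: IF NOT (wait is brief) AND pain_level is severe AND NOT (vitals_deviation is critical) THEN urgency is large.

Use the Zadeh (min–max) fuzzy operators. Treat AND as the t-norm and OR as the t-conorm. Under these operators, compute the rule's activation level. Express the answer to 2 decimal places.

0.36

firing strength: ¬brief=1−0.64=0.36, severe=0.49, ¬critical=1−0.55=0.45; AND[min(a, b)] → w = 0.36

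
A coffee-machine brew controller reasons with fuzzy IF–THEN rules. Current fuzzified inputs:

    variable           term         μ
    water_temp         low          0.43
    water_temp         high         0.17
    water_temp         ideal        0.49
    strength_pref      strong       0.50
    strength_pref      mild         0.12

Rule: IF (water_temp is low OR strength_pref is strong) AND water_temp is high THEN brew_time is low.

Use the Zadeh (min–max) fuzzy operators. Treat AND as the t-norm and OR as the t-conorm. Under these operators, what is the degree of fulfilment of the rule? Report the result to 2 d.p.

0.17

firing strength: (low=0.43 OR strong=0.50) = 0.50; AND[min(a, b)] with high=0.17 → w = 0.17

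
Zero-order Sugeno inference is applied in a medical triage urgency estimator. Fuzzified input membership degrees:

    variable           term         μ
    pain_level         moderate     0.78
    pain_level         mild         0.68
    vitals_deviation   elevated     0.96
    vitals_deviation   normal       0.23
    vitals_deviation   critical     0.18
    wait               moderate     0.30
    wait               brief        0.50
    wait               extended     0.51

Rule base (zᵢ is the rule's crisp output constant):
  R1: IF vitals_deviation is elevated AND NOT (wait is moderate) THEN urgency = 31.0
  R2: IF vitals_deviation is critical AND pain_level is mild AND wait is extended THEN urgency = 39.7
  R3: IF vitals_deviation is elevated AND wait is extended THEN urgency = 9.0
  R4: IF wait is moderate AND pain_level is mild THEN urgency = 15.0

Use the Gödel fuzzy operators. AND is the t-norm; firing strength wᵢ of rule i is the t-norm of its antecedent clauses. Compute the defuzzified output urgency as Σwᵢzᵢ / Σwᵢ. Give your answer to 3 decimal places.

22.447

R1 (z=31.0): elevated=0.96, ¬moderate=1−0.30=0.70; AND[min(a, b)] → w = 0.70
R2 (z=39.7): critical=0.18, mild=0.68, extended=0.51; AND[min(a, b)] → w = 0.18
R3 (z=9.0): elevated=0.96, extended=0.51; AND[min(a, b)] → w = 0.51
R4 (z=15.0): moderate=0.30, mild=0.68; AND[min(a, b)] → w = 0.30
Weighted average = (0.70·31.0 + 0.18·39.7 + 0.51·9.0 + 0.30·15.0) / (0.70 + 0.18 + 0.51 + 0.30)
  = 37.9360 / 1.6900 = 22.447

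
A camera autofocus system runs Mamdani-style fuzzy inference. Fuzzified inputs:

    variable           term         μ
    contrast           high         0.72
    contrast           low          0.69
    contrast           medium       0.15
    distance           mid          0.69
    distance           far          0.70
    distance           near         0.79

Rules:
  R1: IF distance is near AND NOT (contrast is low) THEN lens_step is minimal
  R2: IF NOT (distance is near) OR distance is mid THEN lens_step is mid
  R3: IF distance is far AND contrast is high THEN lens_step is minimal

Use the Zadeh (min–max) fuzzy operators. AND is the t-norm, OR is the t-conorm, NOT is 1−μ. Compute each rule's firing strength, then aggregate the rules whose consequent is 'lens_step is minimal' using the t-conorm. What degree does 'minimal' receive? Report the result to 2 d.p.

R1: near=0.79, ¬low=1−0.69=0.31; AND[min(a, b)] → w = 0.31
R2: ¬near=1−0.79=0.21, mid=0.69; OR[max(a, b)] → w = 0.69
R3: far=0.70, high=0.72; AND[min(a, b)] → w = 0.70
Rules with consequent 'minimal': {R1, R3} → strengths 0.31, 0.70
Aggregate via t-conorm [max(a, b)]: 0.70

0.70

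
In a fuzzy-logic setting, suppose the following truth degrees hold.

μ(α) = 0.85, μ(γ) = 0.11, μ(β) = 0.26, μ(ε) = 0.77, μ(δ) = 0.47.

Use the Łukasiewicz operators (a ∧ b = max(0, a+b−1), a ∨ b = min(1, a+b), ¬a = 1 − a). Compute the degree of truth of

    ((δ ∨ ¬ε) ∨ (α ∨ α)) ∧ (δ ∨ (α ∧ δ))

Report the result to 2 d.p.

0.79

¬ε = 1 − 0.77 = 0.23
δ ∨ ¬ε = min(1, a+b) on (0.47, 0.23) = 0.70
α ∨ α = min(1, a+b) on (0.85, 0.85) = 1.00
(δ ∨ ¬ε) ∨ (α ∨ α) = min(1, a+b) on (0.70, 1.00) = 1.00
α ∧ δ = max(0, a+b−1) on (0.85, 0.47) = 0.32
δ ∨ (α ∧ δ) = min(1, a+b) on (0.47, 0.32) = 0.79
((δ ∨ ¬ε) ∨ (α ∨ α)) ∧ (δ ∨ (α ∧ δ)) = max(0, a+b−1) on (1.00, 0.79) = 0.79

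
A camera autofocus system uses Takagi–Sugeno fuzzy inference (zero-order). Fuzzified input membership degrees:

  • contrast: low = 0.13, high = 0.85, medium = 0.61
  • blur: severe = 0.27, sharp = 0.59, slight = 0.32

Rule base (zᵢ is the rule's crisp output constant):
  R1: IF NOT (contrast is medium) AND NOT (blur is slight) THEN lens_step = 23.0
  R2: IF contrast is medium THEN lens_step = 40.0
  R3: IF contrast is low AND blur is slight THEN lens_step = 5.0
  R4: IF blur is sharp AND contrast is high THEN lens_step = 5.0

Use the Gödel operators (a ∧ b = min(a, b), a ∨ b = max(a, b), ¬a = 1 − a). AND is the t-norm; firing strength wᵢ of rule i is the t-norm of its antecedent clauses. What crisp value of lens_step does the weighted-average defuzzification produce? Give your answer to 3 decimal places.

21.494

R1 (z=23.0): ¬medium=1−0.61=0.39, ¬slight=1−0.32=0.68; AND[min(a, b)] → w = 0.39
R2 (z=40.0): medium=0.61 → w = 0.61
R3 (z=5.0): low=0.13, slight=0.32; AND[min(a, b)] → w = 0.13
R4 (z=5.0): sharp=0.59, high=0.85; AND[min(a, b)] → w = 0.59
Weighted average = (0.39·23.0 + 0.61·40.0 + 0.13·5.0 + 0.59·5.0) / (0.39 + 0.61 + 0.13 + 0.59)
  = 36.9700 / 1.7200 = 21.494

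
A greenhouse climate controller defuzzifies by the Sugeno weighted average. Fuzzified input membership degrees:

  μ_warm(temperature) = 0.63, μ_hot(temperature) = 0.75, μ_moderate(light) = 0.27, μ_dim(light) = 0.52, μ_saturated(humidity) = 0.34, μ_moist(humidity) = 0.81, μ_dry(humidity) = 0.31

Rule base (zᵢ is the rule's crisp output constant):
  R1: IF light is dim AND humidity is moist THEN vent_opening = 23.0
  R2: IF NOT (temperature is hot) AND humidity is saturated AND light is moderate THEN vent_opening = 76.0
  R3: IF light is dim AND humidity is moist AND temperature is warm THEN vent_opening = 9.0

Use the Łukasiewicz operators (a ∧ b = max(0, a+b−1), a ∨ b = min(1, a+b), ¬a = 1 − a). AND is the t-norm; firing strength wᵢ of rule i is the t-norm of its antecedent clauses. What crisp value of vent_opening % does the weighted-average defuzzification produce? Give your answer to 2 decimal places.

23.00

R1 (z=23.0): dim=0.52, moist=0.81; AND[max(0, a+b−1)] → w = 0.33
R2 (z=76.0): ¬hot=1−0.75=0.25, saturated=0.34, moderate=0.27; AND[max(0, a+b−1)] → w = 0.00
R3 (z=9.0): dim=0.52, moist=0.81, warm=0.63; AND[max(0, a+b−1)] → w = 0.00
Weighted average = (0.33·23.0 + 0.00·76.0 + 0.00·9.0) / (0.33 + 0.00 + 0.00)
  = 7.5900 / 0.3300 = 23.00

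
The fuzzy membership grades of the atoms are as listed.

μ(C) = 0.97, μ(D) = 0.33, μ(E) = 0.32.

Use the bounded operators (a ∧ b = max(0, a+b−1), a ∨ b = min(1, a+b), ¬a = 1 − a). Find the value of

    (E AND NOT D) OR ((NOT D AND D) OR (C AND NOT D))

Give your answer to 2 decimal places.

0.64

NOT D = 1 − 0.33 = 0.67
E AND NOT D = max(0, a+b−1) on (0.32, 0.67) = 0.00
NOT D = 1 − 0.33 = 0.67
NOT D AND D = max(0, a+b−1) on (0.67, 0.33) = 0.00
NOT D = 1 − 0.33 = 0.67
C AND NOT D = max(0, a+b−1) on (0.97, 0.67) = 0.64
(NOT D AND D) OR (C AND NOT D) = min(1, a+b) on (0.00, 0.64) = 0.64
(E AND NOT D) OR ((NOT D AND D) OR (C AND NOT D)) = min(1, a+b) on (0.00, 0.64) = 0.64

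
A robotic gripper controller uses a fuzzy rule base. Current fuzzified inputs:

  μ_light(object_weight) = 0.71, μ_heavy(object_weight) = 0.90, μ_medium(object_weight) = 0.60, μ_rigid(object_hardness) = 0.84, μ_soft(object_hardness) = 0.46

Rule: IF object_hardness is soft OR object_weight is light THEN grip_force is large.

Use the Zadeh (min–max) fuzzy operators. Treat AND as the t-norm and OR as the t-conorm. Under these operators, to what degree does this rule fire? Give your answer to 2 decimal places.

firing strength: soft=0.46, light=0.71; OR[max(a, b)] → w = 0.71

0.71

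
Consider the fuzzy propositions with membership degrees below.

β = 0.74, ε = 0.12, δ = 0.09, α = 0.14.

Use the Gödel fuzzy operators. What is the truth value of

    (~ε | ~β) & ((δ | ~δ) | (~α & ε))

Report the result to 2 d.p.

~ε = 1 − 0.12 = 0.88
~β = 1 − 0.74 = 0.26
~ε | ~β = max(a, b) on (0.88, 0.26) = 0.88
~δ = 1 − 0.09 = 0.91
δ | ~δ = max(a, b) on (0.09, 0.91) = 0.91
~α = 1 − 0.14 = 0.86
~α & ε = min(a, b) on (0.86, 0.12) = 0.12
(δ | ~δ) | (~α & ε) = max(a, b) on (0.91, 0.12) = 0.91
(~ε | ~β) & ((δ | ~δ) | (~α & ε)) = min(a, b) on (0.88, 0.91) = 0.88

0.88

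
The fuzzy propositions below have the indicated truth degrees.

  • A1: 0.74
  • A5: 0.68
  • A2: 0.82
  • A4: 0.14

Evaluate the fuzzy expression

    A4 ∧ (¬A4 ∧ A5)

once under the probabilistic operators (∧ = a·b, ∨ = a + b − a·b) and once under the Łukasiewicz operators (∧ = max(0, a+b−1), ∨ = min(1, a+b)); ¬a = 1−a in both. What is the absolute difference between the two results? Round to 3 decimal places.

0.082

Under probabilistic:
  ¬A4 = 1 − 0.1400 = 0.8600
  ¬A4 ∧ A5 = a·b on (0.8600, 0.6800) = 0.5848
  A4 ∧ (¬A4 ∧ A5) = a·b on (0.1400, 0.5848) = 0.0819
  → value = 0.0819
Under Łukasiewicz:
  ¬A4 = 1 − 0.14 = 0.86
  ¬A4 ∧ A5 = max(0, a+b−1) on (0.86, 0.68) = 0.54
  A4 ∧ (¬A4 ∧ A5) = max(0, a+b−1) on (0.14, 0.54) = 0.00
  → value = 0.0000
|0.0819 − 0.0000| = 0.082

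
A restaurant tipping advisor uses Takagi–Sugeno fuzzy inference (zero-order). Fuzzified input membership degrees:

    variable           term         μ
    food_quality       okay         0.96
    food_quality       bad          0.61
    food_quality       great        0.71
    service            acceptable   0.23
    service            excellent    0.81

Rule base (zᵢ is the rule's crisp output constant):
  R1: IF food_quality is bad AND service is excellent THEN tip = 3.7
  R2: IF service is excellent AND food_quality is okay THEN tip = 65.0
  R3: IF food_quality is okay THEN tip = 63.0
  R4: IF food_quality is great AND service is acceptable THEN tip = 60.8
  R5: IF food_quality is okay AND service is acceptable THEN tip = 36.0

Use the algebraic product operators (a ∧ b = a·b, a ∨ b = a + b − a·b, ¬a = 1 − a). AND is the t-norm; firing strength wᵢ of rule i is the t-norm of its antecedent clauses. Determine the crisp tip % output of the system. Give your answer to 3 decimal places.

R1 (z=3.7): bad=0.61, excellent=0.81; AND[a·b] → w = 0.4941
R2 (z=65.0): excellent=0.81, okay=0.96; AND[a·b] → w = 0.7776
R3 (z=63.0): okay=0.96 → w = 0.9600
R4 (z=60.8): great=0.71, acceptable=0.23; AND[a·b] → w = 0.1633
R5 (z=36.0): okay=0.96, acceptable=0.23; AND[a·b] → w = 0.2208
Weighted average = (0.4941·3.7 + 0.7776·65.0 + 0.9600·63.0 + 0.1633·60.8 + 0.2208·36.0) / (0.4941 + 0.7776 + 0.9600 + 0.1633 + 0.2208)
  = 130.7296 / 2.6158 = 49.977

49.977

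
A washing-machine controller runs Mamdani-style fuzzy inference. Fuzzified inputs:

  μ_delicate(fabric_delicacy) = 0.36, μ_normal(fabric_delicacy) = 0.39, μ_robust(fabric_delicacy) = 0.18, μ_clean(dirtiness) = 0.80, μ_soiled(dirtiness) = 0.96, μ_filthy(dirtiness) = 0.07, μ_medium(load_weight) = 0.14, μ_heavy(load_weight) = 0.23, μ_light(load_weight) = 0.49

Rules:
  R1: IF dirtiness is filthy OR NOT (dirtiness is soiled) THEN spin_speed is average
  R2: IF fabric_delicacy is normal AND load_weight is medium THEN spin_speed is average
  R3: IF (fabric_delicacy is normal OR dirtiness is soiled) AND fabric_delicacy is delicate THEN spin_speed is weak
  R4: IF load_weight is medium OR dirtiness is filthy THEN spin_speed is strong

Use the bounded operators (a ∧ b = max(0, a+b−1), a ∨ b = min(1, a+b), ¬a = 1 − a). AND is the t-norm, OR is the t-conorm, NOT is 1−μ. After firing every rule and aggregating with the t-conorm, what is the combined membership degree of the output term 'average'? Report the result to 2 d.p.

R1: filthy=0.07, ¬soiled=1−0.96=0.04; OR[min(1, a+b)] → w = 0.11
R2: normal=0.39, medium=0.14; AND[max(0, a+b−1)] → w = 0.00
R3: (normal=0.39 OR soiled=0.96) = 1.00; AND[max(0, a+b−1)] with delicate=0.36 → w = 0.36
R4: medium=0.14, filthy=0.07; OR[min(1, a+b)] → w = 0.21
Rules with consequent 'average': {R1, R2} → strengths 0.11, 0.00
Aggregate via t-conorm [min(1, a+b)]: 0.11

0.11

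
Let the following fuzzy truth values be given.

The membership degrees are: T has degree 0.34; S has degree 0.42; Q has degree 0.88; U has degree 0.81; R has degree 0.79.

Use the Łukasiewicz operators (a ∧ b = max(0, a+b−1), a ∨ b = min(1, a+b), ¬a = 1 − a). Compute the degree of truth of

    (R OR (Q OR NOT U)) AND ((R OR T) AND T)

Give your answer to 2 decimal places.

0.34

NOT U = 1 − 0.81 = 0.19
Q OR NOT U = min(1, a+b) on (0.88, 0.19) = 1.00
R OR (Q OR NOT U) = min(1, a+b) on (0.79, 1.00) = 1.00
R OR T = min(1, a+b) on (0.79, 0.34) = 1.00
(R OR T) AND T = max(0, a+b−1) on (1.00, 0.34) = 0.34
(R OR (Q OR NOT U)) AND ((R OR T) AND T) = max(0, a+b−1) on (1.00, 0.34) = 0.34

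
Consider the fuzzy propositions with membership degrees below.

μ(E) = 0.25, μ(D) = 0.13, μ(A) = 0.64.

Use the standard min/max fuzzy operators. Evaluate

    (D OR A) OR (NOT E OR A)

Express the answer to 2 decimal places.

D OR A = max(a, b) on (0.13, 0.64) = 0.64
NOT E = 1 − 0.25 = 0.75
NOT E OR A = max(a, b) on (0.75, 0.64) = 0.75
(D OR A) OR (NOT E OR A) = max(a, b) on (0.64, 0.75) = 0.75

0.75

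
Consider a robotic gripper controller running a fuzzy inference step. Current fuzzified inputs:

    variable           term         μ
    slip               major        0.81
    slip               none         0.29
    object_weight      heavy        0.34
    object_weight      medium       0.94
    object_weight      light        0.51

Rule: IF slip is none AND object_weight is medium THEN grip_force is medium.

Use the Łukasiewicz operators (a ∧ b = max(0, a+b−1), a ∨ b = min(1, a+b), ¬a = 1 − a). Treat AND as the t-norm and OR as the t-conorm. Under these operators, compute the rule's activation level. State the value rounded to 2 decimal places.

0.23

firing strength: none=0.29, medium=0.94; AND[max(0, a+b−1)] → w = 0.23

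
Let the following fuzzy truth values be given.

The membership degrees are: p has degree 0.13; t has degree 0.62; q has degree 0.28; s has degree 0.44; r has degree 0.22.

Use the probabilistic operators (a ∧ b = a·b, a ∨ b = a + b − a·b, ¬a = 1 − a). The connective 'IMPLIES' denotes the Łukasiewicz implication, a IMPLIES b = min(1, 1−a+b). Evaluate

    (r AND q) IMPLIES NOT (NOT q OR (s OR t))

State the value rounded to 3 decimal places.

r AND q = a·b on (0.2200, 0.2800) = 0.0616
NOT q = 1 − 0.2800 = 0.7200
s OR t = a + b − a·b on (0.4400, 0.6200) = 0.7872
NOT q OR (s OR t) = a + b − a·b on (0.7200, 0.7872) = 0.9404
NOT (NOT q OR (s OR t)) = 1 − 0.9404 = 0.0596
(r AND q) IMPLIES NOT (NOT q OR (s OR t))  [Łukasiewicz: min(1, 1−a+b)] with a=0.0616, b=0.0596 → 0.9980

0.998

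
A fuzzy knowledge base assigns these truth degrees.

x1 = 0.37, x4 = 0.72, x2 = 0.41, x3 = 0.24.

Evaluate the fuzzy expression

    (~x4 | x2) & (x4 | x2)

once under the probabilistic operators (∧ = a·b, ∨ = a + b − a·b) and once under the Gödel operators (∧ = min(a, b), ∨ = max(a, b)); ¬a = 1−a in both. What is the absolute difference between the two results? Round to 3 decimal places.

0.070

Under probabilistic:
  ~x4 = 1 − 0.7200 = 0.2800
  ~x4 | x2 = a + b − a·b on (0.2800, 0.4100) = 0.5752
  x4 | x2 = a + b − a·b on (0.7200, 0.4100) = 0.8348
  (~x4 | x2) & (x4 | x2) = a·b on (0.5752, 0.8348) = 0.4802
  → value = 0.4802
Under Gödel:
  ~x4 = 1 − 0.72 = 0.28
  ~x4 | x2 = max(a, b) on (0.28, 0.41) = 0.41
  x4 | x2 = max(a, b) on (0.72, 0.41) = 0.72
  (~x4 | x2) & (x4 | x2) = min(a, b) on (0.41, 0.72) = 0.41
  → value = 0.4100
|0.4802 − 0.4100| = 0.070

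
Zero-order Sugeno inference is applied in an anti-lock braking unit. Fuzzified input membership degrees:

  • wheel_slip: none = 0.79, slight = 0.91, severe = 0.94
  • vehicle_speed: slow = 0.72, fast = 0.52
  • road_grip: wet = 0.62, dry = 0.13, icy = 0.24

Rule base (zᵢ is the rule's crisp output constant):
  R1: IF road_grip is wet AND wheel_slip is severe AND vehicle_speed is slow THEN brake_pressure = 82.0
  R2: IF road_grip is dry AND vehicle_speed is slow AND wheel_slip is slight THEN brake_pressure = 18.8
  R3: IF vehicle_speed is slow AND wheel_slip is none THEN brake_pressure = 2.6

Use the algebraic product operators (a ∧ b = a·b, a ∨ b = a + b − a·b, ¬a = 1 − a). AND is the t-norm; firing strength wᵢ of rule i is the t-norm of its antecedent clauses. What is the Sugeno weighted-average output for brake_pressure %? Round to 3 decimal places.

R1 (z=82.0): wet=0.62, severe=0.94, slow=0.72; AND[a·b] → w = 0.4196
R2 (z=18.8): dry=0.13, slow=0.72, slight=0.91; AND[a·b] → w = 0.0852
R3 (z=2.6): slow=0.72, none=0.79; AND[a·b] → w = 0.5688
Weighted average = (0.4196·82.0 + 0.0852·18.8 + 0.5688·2.6) / (0.4196 + 0.0852 + 0.5688)
  = 37.4887 / 1.0736 = 34.919

34.919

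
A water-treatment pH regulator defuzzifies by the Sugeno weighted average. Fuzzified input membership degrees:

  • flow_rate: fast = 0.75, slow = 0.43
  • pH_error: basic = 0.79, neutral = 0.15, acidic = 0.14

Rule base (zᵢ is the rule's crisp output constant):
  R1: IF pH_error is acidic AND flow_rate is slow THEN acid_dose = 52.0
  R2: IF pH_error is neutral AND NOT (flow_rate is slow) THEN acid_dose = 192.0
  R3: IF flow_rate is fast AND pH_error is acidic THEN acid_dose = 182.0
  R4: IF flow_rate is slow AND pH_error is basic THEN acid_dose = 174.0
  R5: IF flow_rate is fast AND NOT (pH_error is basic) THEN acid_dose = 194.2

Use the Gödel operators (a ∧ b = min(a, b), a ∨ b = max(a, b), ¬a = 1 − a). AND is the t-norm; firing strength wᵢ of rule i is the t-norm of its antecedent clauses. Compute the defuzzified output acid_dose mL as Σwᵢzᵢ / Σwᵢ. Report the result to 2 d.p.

165.57

R1 (z=52.0): acidic=0.14, slow=0.43; AND[min(a, b)] → w = 0.14
R2 (z=192.0): neutral=0.15, ¬slow=1−0.43=0.57; AND[min(a, b)] → w = 0.15
R3 (z=182.0): fast=0.75, acidic=0.14; AND[min(a, b)] → w = 0.14
R4 (z=174.0): slow=0.43, basic=0.79; AND[min(a, b)] → w = 0.43
R5 (z=194.2): fast=0.75, ¬basic=1−0.79=0.21; AND[min(a, b)] → w = 0.21
Weighted average = (0.14·52.0 + 0.15·192.0 + 0.14·182.0 + 0.43·174.0 + 0.21·194.2) / (0.14 + 0.15 + 0.14 + 0.43 + 0.21)
  = 177.1620 / 1.0700 = 165.57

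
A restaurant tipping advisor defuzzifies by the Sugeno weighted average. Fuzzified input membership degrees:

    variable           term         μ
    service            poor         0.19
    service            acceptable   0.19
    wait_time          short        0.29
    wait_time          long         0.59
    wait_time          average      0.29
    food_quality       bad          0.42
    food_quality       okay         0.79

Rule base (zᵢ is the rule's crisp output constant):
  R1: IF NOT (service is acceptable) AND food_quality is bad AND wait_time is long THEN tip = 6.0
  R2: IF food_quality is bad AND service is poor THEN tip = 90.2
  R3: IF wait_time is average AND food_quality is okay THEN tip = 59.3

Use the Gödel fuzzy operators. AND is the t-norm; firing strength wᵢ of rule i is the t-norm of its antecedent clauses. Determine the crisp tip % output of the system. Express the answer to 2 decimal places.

R1 (z=6.0): ¬acceptable=1−0.19=0.81, bad=0.42, long=0.59; AND[min(a, b)] → w = 0.42
R2 (z=90.2): bad=0.42, poor=0.19; AND[min(a, b)] → w = 0.19
R3 (z=59.3): average=0.29, okay=0.79; AND[min(a, b)] → w = 0.29
Weighted average = (0.42·6.0 + 0.19·90.2 + 0.29·59.3) / (0.42 + 0.19 + 0.29)
  = 36.8550 / 0.9000 = 40.95

40.95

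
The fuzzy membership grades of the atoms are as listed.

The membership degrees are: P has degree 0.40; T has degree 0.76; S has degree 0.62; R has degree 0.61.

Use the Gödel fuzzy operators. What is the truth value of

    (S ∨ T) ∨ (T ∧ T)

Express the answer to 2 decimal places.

0.76

S ∨ T = max(a, b) on (0.62, 0.76) = 0.76
T ∧ T = min(a, b) on (0.76, 0.76) = 0.76
(S ∨ T) ∨ (T ∧ T) = max(a, b) on (0.76, 0.76) = 0.76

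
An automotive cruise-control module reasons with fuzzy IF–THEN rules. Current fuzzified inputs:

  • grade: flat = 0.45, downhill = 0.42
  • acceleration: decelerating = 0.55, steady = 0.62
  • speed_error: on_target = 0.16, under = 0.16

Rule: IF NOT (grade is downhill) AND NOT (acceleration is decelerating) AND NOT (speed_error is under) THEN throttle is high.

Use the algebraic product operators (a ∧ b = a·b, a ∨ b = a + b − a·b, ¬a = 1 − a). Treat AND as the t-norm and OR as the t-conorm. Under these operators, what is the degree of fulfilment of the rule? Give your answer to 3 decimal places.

firing strength: ¬downhill=1−0.42=0.58, ¬decelerating=1−0.55=0.45, ¬under=1−0.16=0.84; AND[a·b] → w = 0.2192

0.219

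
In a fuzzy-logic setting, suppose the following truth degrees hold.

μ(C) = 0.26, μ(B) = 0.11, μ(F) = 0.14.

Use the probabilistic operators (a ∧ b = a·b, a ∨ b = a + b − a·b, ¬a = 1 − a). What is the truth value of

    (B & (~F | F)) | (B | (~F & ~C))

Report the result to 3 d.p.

~F = 1 − 0.1400 = 0.8600
~F | F = a + b − a·b on (0.8600, 0.1400) = 0.8796
B & (~F | F) = a·b on (0.1100, 0.8796) = 0.0968
~F = 1 − 0.1400 = 0.8600
~C = 1 − 0.2600 = 0.7400
~F & ~C = a·b on (0.8600, 0.7400) = 0.6364
B | (~F & ~C) = a + b − a·b on (0.1100, 0.6364) = 0.6764
(B & (~F | F)) | (B | (~F & ~C)) = a + b − a·b on (0.0968, 0.6764) = 0.7077

0.708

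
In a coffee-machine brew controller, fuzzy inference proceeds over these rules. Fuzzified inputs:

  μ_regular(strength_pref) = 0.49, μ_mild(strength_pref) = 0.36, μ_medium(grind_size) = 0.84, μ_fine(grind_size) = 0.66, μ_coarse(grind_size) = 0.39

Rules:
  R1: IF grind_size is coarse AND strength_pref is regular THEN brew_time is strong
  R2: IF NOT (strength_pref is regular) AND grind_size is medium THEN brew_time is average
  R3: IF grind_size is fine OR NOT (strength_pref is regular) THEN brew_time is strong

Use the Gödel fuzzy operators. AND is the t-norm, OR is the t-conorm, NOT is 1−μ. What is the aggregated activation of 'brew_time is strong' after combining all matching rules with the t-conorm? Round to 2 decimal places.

0.66

R1: coarse=0.39, regular=0.49; AND[min(a, b)] → w = 0.39
R2: ¬regular=1−0.49=0.51, medium=0.84; AND[min(a, b)] → w = 0.51
R3: fine=0.66, ¬regular=1−0.49=0.51; OR[max(a, b)] → w = 0.66
Rules with consequent 'strong': {R1, R3} → strengths 0.39, 0.66
Aggregate via t-conorm [max(a, b)]: 0.66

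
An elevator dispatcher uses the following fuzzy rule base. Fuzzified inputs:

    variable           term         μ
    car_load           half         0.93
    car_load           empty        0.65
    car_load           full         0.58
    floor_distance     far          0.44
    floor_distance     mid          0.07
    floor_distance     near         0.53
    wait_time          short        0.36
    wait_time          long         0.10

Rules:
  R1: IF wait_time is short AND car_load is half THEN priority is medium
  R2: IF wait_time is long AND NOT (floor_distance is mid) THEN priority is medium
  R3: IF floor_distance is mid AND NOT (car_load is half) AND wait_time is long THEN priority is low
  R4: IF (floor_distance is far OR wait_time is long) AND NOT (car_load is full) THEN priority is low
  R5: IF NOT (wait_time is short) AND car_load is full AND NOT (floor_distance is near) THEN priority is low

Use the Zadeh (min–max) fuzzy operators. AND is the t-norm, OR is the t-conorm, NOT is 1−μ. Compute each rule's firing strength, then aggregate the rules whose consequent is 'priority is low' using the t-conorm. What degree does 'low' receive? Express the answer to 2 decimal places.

R1: short=0.36, half=0.93; AND[min(a, b)] → w = 0.36
R2: long=0.10, ¬mid=1−0.07=0.93; AND[min(a, b)] → w = 0.10
R3: mid=0.07, ¬half=1−0.93=0.07, long=0.10; AND[min(a, b)] → w = 0.07
R4: (far=0.44 OR long=0.10) = 0.44; AND[min(a, b)] with ¬full=1−0.58=0.42 → w = 0.42
R5: ¬short=1−0.36=0.64, full=0.58, ¬near=1−0.53=0.47; AND[min(a, b)] → w = 0.47
Rules with consequent 'low': {R3, R4, R5} → strengths 0.07, 0.42, 0.47
Aggregate via t-conorm [max(a, b)]: 0.47

0.47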